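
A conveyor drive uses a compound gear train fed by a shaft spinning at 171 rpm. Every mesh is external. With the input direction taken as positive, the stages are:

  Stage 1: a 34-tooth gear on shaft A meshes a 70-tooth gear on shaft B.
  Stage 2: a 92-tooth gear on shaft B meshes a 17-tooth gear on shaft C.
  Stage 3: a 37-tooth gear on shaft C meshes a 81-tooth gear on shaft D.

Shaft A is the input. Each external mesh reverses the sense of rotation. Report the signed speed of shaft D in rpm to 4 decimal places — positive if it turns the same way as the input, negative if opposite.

Stage 1 [34T→70T]: ω = 171.0000×34/70 = 83.0571 rpm, dir flips to −; running = −83.0571
Stage 2 [92T→17T]: ω = 83.0571×92/17 = 449.4857 rpm, dir flips to +; running = +449.4857
Stage 3 [37T→81T]: ω = 449.4857×37/81 = 205.3206 rpm, dir flips to −; running = −205.3206

-205.3206 rpm (opposite to input, |ω| = 205.3206 rpm)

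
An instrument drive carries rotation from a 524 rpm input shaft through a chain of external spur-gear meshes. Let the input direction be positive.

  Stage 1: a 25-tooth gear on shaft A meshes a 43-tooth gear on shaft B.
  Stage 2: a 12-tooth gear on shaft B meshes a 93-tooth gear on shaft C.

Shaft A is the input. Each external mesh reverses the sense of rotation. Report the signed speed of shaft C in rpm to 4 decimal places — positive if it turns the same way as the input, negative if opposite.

+39.3098 rpm (same as input, |ω| = 39.3098 rpm)

Stage 1 [25T→43T]: ω = 524.0000×25/43 = 304.6512 rpm, dir flips to −; running = −304.6512
Stage 2 [12T→93T]: ω = 304.6512×12/93 = 39.3098 rpm, dir flips to +; running = +39.3098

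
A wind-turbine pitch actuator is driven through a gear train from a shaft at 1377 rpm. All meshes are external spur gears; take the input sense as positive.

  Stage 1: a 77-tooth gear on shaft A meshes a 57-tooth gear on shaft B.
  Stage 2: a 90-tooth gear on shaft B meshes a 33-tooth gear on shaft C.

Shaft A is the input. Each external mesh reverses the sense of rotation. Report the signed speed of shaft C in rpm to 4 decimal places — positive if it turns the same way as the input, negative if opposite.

Stage 1 [77T→57T]: ω = 1377.0000×77/57 = 1860.1579 rpm, dir flips to −; running = −1860.1579
Stage 2 [90T→33T]: ω = 1860.1579×90/33 = 5073.1579 rpm, dir flips to +; running = +5073.1579

+5073.1579 rpm (same as input, |ω| = 5073.1579 rpm)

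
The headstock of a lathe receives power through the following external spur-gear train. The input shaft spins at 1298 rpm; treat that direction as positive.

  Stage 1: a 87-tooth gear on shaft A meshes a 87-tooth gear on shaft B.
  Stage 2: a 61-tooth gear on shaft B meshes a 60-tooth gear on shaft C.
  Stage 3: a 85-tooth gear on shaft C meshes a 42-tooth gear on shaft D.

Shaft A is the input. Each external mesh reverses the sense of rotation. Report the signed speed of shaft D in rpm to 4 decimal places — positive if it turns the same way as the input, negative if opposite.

-2670.6865 rpm (opposite to input, |ω| = 2670.6865 rpm)

Stage 1 [87T→87T]: ω = 1298.0000×87/87 = 1298.0000 rpm, dir flips to −; running = −1298.0000
Stage 2 [61T→60T]: ω = 1298.0000×61/60 = 1319.6333 rpm, dir flips to +; running = +1319.6333
Stage 3 [85T→42T]: ω = 1319.6333×85/42 = 2670.6865 rpm, dir flips to −; running = −2670.6865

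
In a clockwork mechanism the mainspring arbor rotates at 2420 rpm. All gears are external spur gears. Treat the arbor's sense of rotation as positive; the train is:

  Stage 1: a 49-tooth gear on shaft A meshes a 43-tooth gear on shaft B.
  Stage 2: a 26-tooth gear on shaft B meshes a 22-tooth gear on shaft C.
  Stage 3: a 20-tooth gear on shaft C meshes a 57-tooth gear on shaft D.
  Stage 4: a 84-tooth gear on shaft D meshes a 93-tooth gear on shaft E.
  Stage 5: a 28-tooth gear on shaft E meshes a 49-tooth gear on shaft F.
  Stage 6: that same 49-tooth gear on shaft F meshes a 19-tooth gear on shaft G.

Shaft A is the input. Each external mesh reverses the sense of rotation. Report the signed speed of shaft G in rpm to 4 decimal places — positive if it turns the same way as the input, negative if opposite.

Stage 1 [49T→43T]: ω = 2420.0000×49/43 = 2757.6744 rpm, dir flips to −; running = −2757.6744
Stage 2 [26T→22T]: ω = 2757.6744×26/22 = 3259.0698 rpm, dir flips to +; running = +3259.0698
Stage 3 [20T→57T]: ω = 3259.0698×20/57 = 1143.5333 rpm, dir flips to −; running = −1143.5333
Stage 4 [84T→93T]: ω = 1143.5333×84/93 = 1032.8687 rpm, dir flips to +; running = +1032.8687
Stage 5 [28T→49T]: ω = 1032.8687×28/49 = 590.2107 rpm, dir flips to −; running = −590.2107
Stage 6 [49T→19T]: ω = 590.2107×49/19 = 1522.1224 rpm, dir flips to +; running = +1522.1224

+1522.1224 rpm (same as input, |ω| = 1522.1224 rpm)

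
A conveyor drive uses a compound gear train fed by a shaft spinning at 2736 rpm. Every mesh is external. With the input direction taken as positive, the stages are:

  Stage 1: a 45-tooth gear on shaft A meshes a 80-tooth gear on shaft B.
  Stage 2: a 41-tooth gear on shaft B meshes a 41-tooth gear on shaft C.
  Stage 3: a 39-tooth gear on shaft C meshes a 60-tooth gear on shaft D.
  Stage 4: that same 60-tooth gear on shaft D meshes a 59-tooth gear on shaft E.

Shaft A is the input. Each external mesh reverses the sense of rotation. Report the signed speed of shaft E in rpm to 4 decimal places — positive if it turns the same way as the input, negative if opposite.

Stage 1 [45T→80T]: ω = 2736.0000×45/80 = 1539.0000 rpm, dir flips to −; running = −1539.0000
Stage 2 [41T→41T]: ω = 1539.0000×41/41 = 1539.0000 rpm, dir flips to +; running = +1539.0000
Stage 3 [39T→60T]: ω = 1539.0000×39/60 = 1000.3500 rpm, dir flips to −; running = −1000.3500
Stage 4 [60T→59T]: ω = 1000.3500×60/59 = 1017.3051 rpm, dir flips to +; running = +1017.3051

+1017.3051 rpm (same as input, |ω| = 1017.3051 rpm)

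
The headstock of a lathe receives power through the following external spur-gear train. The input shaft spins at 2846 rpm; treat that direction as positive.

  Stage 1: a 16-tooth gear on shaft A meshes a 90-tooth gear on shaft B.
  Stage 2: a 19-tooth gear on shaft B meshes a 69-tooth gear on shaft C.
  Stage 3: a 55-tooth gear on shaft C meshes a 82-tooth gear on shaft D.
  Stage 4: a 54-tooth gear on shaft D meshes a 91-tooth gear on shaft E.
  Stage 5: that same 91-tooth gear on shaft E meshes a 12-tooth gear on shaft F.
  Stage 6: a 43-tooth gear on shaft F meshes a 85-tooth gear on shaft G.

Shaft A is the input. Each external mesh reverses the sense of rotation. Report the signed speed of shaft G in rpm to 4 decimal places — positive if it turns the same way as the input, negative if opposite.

+212.7295 rpm (same as input, |ω| = 212.7295 rpm)

Stage 1 [16T→90T]: ω = 2846.0000×16/90 = 505.9556 rpm, dir flips to −; running = −505.9556
Stage 2 [19T→69T]: ω = 505.9556×19/69 = 139.3211 rpm, dir flips to +; running = +139.3211
Stage 3 [55T→82T]: ω = 139.3211×55/82 = 93.4471 rpm, dir flips to −; running = −93.4471
Stage 4 [54T→91T]: ω = 93.4471×54/91 = 55.4521 rpm, dir flips to +; running = +55.4521
Stage 5 [91T→12T]: ω = 55.4521×91/12 = 420.5118 rpm, dir flips to −; running = −420.5118
Stage 6 [43T→85T]: ω = 420.5118×43/85 = 212.7295 rpm, dir flips to +; running = +212.7295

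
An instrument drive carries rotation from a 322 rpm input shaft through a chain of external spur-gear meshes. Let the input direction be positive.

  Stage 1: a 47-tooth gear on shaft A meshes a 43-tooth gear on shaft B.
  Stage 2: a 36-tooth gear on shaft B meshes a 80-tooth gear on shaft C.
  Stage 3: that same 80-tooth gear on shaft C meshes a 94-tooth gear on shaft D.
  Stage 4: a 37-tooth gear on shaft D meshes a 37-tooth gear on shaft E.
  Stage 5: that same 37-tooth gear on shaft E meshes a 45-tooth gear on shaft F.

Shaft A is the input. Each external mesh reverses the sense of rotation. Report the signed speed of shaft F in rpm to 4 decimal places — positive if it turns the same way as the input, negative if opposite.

Stage 1 [47T→43T]: ω = 322.0000×47/43 = 351.9535 rpm, dir flips to −; running = −351.9535
Stage 2 [36T→80T]: ω = 351.9535×36/80 = 158.3791 rpm, dir flips to +; running = +158.3791
Stage 3 [80T→94T]: ω = 158.3791×80/94 = 134.7907 rpm, dir flips to −; running = −134.7907
Stage 4 [37T→37T]: ω = 134.7907×37/37 = 134.7907 rpm, dir flips to +; running = +134.7907
Stage 5 [37T→45T]: ω = 134.7907×37/45 = 110.8279 rpm, dir flips to −; running = −110.8279

-110.8279 rpm (opposite to input, |ω| = 110.8279 rpm)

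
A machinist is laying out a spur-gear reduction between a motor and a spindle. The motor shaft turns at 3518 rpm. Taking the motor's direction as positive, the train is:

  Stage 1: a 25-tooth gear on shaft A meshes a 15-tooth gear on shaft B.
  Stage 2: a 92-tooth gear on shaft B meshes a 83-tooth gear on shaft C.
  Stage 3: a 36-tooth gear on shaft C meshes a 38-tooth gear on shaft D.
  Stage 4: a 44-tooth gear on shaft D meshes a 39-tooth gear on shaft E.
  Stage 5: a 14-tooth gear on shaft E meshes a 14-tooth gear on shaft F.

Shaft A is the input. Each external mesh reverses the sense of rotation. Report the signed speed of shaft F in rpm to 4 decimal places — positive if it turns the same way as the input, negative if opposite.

Stage 1 [25T→15T]: ω = 3518.0000×25/15 = 5863.3333 rpm, dir flips to −; running = −5863.3333
Stage 2 [92T→83T]: ω = 5863.3333×92/83 = 6499.1165 rpm, dir flips to +; running = +6499.1165
Stage 3 [36T→38T]: ω = 6499.1165×36/38 = 6157.0577 rpm, dir flips to −; running = −6157.0577
Stage 4 [44T→39T]: ω = 6157.0577×44/39 = 6946.4241 rpm, dir flips to +; running = +6946.4241
Stage 5 [14T→14T]: ω = 6946.4241×14/14 = 6946.4241 rpm, dir flips to −; running = −6946.4241

-6946.4241 rpm (opposite to input, |ω| = 6946.4241 rpm)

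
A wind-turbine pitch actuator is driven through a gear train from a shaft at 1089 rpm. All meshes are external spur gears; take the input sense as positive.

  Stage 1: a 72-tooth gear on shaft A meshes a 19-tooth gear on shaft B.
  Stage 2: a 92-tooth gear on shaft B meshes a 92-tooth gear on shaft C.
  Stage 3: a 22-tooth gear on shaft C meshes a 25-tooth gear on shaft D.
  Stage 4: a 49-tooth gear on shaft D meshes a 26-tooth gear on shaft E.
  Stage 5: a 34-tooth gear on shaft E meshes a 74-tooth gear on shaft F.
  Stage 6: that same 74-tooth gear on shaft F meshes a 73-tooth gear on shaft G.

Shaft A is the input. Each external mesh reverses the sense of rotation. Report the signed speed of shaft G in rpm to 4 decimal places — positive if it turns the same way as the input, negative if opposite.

+3187.6324 rpm (same as input, |ω| = 3187.6324 rpm)

Stage 1 [72T→19T]: ω = 1089.0000×72/19 = 4126.7368 rpm, dir flips to −; running = −4126.7368
Stage 2 [92T→92T]: ω = 4126.7368×92/92 = 4126.7368 rpm, dir flips to +; running = +4126.7368
Stage 3 [22T→25T]: ω = 4126.7368×22/25 = 3631.5284 rpm, dir flips to −; running = −3631.5284
Stage 4 [49T→26T]: ω = 3631.5284×49/26 = 6844.0343 rpm, dir flips to +; running = +6844.0343
Stage 5 [34T→74T]: ω = 6844.0343×34/74 = 3144.5563 rpm, dir flips to −; running = −3144.5563
Stage 6 [74T→73T]: ω = 3144.5563×74/73 = 3187.6324 rpm, dir flips to +; running = +3187.6324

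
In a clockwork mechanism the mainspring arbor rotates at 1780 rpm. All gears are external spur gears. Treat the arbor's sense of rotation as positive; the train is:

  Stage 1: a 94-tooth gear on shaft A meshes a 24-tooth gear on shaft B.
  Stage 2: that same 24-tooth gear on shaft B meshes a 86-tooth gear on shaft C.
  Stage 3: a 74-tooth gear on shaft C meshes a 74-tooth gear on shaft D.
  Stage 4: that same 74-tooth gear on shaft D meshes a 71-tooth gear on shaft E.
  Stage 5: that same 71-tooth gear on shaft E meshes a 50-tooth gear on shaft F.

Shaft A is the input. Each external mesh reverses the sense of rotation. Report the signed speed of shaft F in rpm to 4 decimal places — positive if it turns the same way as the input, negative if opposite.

-2879.4605 rpm (opposite to input, |ω| = 2879.4605 rpm)

Stage 1 [94T→24T]: ω = 1780.0000×94/24 = 6971.6667 rpm, dir flips to −; running = −6971.6667
Stage 2 [24T→86T]: ω = 6971.6667×24/86 = 1945.5814 rpm, dir flips to +; running = +1945.5814
Stage 3 [74T→74T]: ω = 1945.5814×74/74 = 1945.5814 rpm, dir flips to −; running = −1945.5814
Stage 4 [74T→71T]: ω = 1945.5814×74/71 = 2027.7891 rpm, dir flips to +; running = +2027.7891
Stage 5 [71T→50T]: ω = 2027.7891×71/50 = 2879.4605 rpm, dir flips to −; running = −2879.4605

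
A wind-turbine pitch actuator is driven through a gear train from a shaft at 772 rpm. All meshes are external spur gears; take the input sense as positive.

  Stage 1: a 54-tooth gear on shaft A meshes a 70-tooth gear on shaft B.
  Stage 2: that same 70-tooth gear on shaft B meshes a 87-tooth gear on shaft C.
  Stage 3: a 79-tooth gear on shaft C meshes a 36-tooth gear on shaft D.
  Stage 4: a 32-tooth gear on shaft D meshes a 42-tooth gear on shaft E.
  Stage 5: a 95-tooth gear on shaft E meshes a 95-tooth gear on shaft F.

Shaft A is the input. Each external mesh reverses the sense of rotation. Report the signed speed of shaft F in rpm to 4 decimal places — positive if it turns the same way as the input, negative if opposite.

-801.1560 rpm (opposite to input, |ω| = 801.1560 rpm)

Stage 1 [54T→70T]: ω = 772.0000×54/70 = 595.5429 rpm, dir flips to −; running = −595.5429
Stage 2 [70T→87T]: ω = 595.5429×70/87 = 479.1724 rpm, dir flips to +; running = +479.1724
Stage 3 [79T→36T]: ω = 479.1724×79/36 = 1051.5172 rpm, dir flips to −; running = −1051.5172
Stage 4 [32T→42T]: ω = 1051.5172×32/42 = 801.1560 rpm, dir flips to +; running = +801.1560
Stage 5 [95T→95T]: ω = 801.1560×95/95 = 801.1560 rpm, dir flips to −; running = −801.1560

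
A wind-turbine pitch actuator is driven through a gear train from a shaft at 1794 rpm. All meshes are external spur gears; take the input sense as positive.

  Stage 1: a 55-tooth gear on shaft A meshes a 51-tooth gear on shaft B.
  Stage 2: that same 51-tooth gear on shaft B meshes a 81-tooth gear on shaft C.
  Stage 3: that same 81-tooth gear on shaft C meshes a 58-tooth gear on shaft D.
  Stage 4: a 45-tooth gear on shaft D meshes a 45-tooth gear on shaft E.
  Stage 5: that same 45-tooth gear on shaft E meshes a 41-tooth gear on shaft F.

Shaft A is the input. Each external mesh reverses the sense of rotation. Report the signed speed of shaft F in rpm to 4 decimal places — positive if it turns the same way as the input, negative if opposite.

-1867.1783 rpm (opposite to input, |ω| = 1867.1783 rpm)

Stage 1 [55T→51T]: ω = 1794.0000×55/51 = 1934.7059 rpm, dir flips to −; running = −1934.7059
Stage 2 [51T→81T]: ω = 1934.7059×51/81 = 1218.1481 rpm, dir flips to +; running = +1218.1481
Stage 3 [81T→58T]: ω = 1218.1481×81/58 = 1701.2069 rpm, dir flips to −; running = −1701.2069
Stage 4 [45T→45T]: ω = 1701.2069×45/45 = 1701.2069 rpm, dir flips to +; running = +1701.2069
Stage 5 [45T→41T]: ω = 1701.2069×45/41 = 1867.1783 rpm, dir flips to −; running = −1867.1783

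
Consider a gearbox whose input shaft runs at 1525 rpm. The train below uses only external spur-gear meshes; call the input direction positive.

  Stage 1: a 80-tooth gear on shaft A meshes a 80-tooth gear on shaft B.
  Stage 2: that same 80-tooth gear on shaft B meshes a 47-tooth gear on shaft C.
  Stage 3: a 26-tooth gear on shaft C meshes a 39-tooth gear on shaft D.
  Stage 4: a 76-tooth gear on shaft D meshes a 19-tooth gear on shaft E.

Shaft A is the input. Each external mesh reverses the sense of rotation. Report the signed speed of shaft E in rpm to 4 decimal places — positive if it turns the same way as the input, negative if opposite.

Stage 1 [80T→80T]: ω = 1525.0000×80/80 = 1525.0000 rpm, dir flips to −; running = −1525.0000
Stage 2 [80T→47T]: ω = 1525.0000×80/47 = 2595.7447 rpm, dir flips to +; running = +2595.7447
Stage 3 [26T→39T]: ω = 2595.7447×26/39 = 1730.4965 rpm, dir flips to −; running = −1730.4965
Stage 4 [76T→19T]: ω = 1730.4965×76/19 = 6921.9858 rpm, dir flips to +; running = +6921.9858

+6921.9858 rpm (same as input, |ω| = 6921.9858 rpm)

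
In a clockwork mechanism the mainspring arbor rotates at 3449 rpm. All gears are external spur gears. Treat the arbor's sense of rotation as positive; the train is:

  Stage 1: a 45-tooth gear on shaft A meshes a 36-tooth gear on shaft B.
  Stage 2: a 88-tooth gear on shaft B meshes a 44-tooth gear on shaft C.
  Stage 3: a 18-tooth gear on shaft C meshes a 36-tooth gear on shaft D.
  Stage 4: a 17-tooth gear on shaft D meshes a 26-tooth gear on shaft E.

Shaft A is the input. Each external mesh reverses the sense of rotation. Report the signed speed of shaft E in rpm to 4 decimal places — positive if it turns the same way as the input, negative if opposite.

+2818.8942 rpm (same as input, |ω| = 2818.8942 rpm)

Stage 1 [45T→36T]: ω = 3449.0000×45/36 = 4311.2500 rpm, dir flips to −; running = −4311.2500
Stage 2 [88T→44T]: ω = 4311.2500×88/44 = 8622.5000 rpm, dir flips to +; running = +8622.5000
Stage 3 [18T→36T]: ω = 8622.5000×18/36 = 4311.2500 rpm, dir flips to −; running = −4311.2500
Stage 4 [17T→26T]: ω = 4311.2500×17/26 = 2818.8942 rpm, dir flips to +; running = +2818.8942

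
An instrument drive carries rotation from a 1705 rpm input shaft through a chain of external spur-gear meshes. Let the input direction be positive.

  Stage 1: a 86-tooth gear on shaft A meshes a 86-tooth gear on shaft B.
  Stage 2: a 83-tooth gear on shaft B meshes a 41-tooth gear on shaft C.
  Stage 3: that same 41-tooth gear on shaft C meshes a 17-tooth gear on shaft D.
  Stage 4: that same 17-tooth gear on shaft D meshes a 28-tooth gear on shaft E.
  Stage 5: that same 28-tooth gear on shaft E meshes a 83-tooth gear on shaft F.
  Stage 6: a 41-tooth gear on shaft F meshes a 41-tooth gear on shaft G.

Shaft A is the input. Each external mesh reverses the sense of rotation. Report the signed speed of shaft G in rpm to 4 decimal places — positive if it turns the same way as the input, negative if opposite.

Stage 1 [86T→86T]: ω = 1705.0000×86/86 = 1705.0000 rpm, dir flips to −; running = −1705.0000
Stage 2 [83T→41T]: ω = 1705.0000×83/41 = 3451.5854 rpm, dir flips to +; running = +3451.5854
Stage 3 [41T→17T]: ω = 3451.5854×41/17 = 8324.4118 rpm, dir flips to −; running = −8324.4118
Stage 4 [17T→28T]: ω = 8324.4118×17/28 = 5054.1071 rpm, dir flips to +; running = +5054.1071
Stage 5 [28T→83T]: ω = 5054.1071×28/83 = 1705.0000 rpm, dir flips to −; running = −1705.0000
Stage 6 [41T→41T]: ω = 1705.0000×41/41 = 1705.0000 rpm, dir flips to +; running = +1705.0000

+1705.0000 rpm (same as input, |ω| = 1705.0000 rpm)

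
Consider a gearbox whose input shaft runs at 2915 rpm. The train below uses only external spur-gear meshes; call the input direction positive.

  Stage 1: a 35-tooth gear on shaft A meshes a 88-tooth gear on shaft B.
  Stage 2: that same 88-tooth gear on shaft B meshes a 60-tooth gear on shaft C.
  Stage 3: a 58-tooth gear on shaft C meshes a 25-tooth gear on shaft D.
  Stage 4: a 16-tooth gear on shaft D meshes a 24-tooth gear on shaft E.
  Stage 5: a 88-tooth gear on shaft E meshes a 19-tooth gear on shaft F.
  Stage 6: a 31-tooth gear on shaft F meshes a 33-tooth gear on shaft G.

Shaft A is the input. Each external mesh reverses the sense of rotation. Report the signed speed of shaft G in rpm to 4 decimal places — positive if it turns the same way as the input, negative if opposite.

+11442.7103 rpm (same as input, |ω| = 11442.7103 rpm)

Stage 1 [35T→88T]: ω = 2915.0000×35/88 = 1159.3750 rpm, dir flips to −; running = −1159.3750
Stage 2 [88T→60T]: ω = 1159.3750×88/60 = 1700.4167 rpm, dir flips to +; running = +1700.4167
Stage 3 [58T→25T]: ω = 1700.4167×58/25 = 3944.9667 rpm, dir flips to −; running = −3944.9667
Stage 4 [16T→24T]: ω = 3944.9667×16/24 = 2629.9778 rpm, dir flips to +; running = +2629.9778
Stage 5 [88T→19T]: ω = 2629.9778×88/19 = 12180.9497 rpm, dir flips to −; running = −12180.9497
Stage 6 [31T→33T]: ω = 12180.9497×31/33 = 11442.7103 rpm, dir flips to +; running = +11442.7103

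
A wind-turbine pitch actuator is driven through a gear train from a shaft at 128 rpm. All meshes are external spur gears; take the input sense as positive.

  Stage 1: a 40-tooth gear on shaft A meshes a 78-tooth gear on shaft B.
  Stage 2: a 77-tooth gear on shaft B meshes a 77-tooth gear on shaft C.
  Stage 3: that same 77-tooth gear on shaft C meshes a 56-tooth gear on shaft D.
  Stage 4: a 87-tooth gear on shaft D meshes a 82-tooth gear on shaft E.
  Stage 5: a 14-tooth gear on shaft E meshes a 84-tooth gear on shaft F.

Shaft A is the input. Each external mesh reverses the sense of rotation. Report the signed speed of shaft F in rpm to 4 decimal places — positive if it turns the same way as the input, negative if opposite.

-15.9600 rpm (opposite to input, |ω| = 15.9600 rpm)

Stage 1 [40T→78T]: ω = 128.0000×40/78 = 65.6410 rpm, dir flips to −; running = −65.6410
Stage 2 [77T→77T]: ω = 65.6410×77/77 = 65.6410 rpm, dir flips to +; running = +65.6410
Stage 3 [77T→56T]: ω = 65.6410×77/56 = 90.2564 rpm, dir flips to −; running = −90.2564
Stage 4 [87T→82T]: ω = 90.2564×87/82 = 95.7598 rpm, dir flips to +; running = +95.7598
Stage 5 [14T→84T]: ω = 95.7598×14/84 = 15.9600 rpm, dir flips to −; running = −15.9600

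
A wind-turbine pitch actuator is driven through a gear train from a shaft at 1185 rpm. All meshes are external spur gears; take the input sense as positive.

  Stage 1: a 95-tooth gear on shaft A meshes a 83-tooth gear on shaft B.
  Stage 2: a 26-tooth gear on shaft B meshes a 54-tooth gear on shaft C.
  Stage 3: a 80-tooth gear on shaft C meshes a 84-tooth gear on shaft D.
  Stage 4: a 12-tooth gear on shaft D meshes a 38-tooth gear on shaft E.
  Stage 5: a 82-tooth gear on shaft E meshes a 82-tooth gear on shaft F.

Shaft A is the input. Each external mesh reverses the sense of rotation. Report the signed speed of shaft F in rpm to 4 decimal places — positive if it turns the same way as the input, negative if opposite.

Stage 1 [95T→83T]: ω = 1185.0000×95/83 = 1356.3253 rpm, dir flips to −; running = −1356.3253
Stage 2 [26T→54T]: ω = 1356.3253×26/54 = 653.0455 rpm, dir flips to +; running = +653.0455
Stage 3 [80T→84T]: ω = 653.0455×80/84 = 621.9481 rpm, dir flips to −; running = −621.9481
Stage 4 [12T→38T]: ω = 621.9481×12/38 = 196.4047 rpm, dir flips to +; running = +196.4047
Stage 5 [82T→82T]: ω = 196.4047×82/82 = 196.4047 rpm, dir flips to −; running = −196.4047

-196.4047 rpm (opposite to input, |ω| = 196.4047 rpm)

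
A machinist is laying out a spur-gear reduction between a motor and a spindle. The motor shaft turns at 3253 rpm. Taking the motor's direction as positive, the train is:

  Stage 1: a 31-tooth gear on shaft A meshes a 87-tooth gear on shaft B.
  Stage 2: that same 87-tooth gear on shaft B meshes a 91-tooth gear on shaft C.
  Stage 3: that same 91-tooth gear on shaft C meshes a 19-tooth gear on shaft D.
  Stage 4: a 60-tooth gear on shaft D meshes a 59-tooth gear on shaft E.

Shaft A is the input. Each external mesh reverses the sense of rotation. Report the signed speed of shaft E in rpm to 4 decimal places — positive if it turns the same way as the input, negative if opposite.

Stage 1 [31T→87T]: ω = 3253.0000×31/87 = 1159.1149 rpm, dir flips to −; running = −1159.1149
Stage 2 [87T→91T]: ω = 1159.1149×87/91 = 1108.1648 rpm, dir flips to +; running = +1108.1648
Stage 3 [91T→19T]: ω = 1108.1648×91/19 = 5307.5263 rpm, dir flips to −; running = −5307.5263
Stage 4 [60T→59T]: ω = 5307.5263×60/59 = 5397.4844 rpm, dir flips to +; running = +5397.4844

+5397.4844 rpm (same as input, |ω| = 5397.4844 rpm)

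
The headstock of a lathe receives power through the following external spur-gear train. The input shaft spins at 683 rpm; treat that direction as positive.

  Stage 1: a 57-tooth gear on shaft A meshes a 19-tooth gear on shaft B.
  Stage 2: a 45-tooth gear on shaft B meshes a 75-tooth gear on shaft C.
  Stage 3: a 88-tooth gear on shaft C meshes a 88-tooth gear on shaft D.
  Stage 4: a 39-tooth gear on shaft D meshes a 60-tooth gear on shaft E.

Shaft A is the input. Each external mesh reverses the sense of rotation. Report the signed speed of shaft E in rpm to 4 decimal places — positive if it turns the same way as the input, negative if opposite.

+799.1100 rpm (same as input, |ω| = 799.1100 rpm)

Stage 1 [57T→19T]: ω = 683.0000×57/19 = 2049.0000 rpm, dir flips to −; running = −2049.0000
Stage 2 [45T→75T]: ω = 2049.0000×45/75 = 1229.4000 rpm, dir flips to +; running = +1229.4000
Stage 3 [88T→88T]: ω = 1229.4000×88/88 = 1229.4000 rpm, dir flips to −; running = −1229.4000
Stage 4 [39T→60T]: ω = 1229.4000×39/60 = 799.1100 rpm, dir flips to +; running = +799.1100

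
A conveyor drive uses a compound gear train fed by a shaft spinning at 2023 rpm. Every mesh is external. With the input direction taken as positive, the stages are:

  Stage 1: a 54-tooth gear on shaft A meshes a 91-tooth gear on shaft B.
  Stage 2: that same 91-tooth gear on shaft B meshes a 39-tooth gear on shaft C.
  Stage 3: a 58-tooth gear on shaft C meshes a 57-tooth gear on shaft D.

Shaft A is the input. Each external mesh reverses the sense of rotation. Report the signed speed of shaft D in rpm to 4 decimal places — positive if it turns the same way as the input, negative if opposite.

Stage 1 [54T→91T]: ω = 2023.0000×54/91 = 1200.4615 rpm, dir flips to −; running = −1200.4615
Stage 2 [91T→39T]: ω = 1200.4615×91/39 = 2801.0769 rpm, dir flips to +; running = +2801.0769
Stage 3 [58T→57T]: ω = 2801.0769×58/57 = 2850.2186 rpm, dir flips to −; running = −2850.2186

-2850.2186 rpm (opposite to input, |ω| = 2850.2186 rpm)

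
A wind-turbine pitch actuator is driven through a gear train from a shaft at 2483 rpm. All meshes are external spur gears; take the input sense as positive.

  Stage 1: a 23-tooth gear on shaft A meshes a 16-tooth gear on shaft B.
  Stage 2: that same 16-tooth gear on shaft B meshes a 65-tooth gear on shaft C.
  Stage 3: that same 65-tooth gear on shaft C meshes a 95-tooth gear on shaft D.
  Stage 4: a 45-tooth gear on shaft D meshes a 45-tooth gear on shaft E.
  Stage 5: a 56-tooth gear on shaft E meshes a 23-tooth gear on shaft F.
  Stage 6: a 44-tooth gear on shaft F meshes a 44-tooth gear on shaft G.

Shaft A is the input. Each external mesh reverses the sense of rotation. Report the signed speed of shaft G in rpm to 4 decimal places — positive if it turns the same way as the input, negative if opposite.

Stage 1 [23T→16T]: ω = 2483.0000×23/16 = 3569.3125 rpm, dir flips to −; running = −3569.3125
Stage 2 [16T→65T]: ω = 3569.3125×16/65 = 878.6000 rpm, dir flips to +; running = +878.6000
Stage 3 [65T→95T]: ω = 878.6000×65/95 = 601.1474 rpm, dir flips to −; running = −601.1474
Stage 4 [45T→45T]: ω = 601.1474×45/45 = 601.1474 rpm, dir flips to +; running = +601.1474
Stage 5 [56T→23T]: ω = 601.1474×56/23 = 1463.6632 rpm, dir flips to −; running = −1463.6632
Stage 6 [44T→44T]: ω = 1463.6632×44/44 = 1463.6632 rpm, dir flips to +; running = +1463.6632

+1463.6632 rpm (same as input, |ω| = 1463.6632 rpm)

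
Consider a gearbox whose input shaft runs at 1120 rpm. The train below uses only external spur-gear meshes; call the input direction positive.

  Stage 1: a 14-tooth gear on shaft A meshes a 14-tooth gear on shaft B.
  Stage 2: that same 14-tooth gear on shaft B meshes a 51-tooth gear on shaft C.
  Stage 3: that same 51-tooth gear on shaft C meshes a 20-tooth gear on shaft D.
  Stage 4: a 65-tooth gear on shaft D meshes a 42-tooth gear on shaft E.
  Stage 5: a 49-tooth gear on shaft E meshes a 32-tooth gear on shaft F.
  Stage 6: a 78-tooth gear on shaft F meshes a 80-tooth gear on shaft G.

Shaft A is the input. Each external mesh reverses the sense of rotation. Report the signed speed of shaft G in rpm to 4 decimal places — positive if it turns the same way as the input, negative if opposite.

+1811.4688 rpm (same as input, |ω| = 1811.4688 rpm)

Stage 1 [14T→14T]: ω = 1120.0000×14/14 = 1120.0000 rpm, dir flips to −; running = −1120.0000
Stage 2 [14T→51T]: ω = 1120.0000×14/51 = 307.4510 rpm, dir flips to +; running = +307.4510
Stage 3 [51T→20T]: ω = 307.4510×51/20 = 784.0000 rpm, dir flips to −; running = −784.0000
Stage 4 [65T→42T]: ω = 784.0000×65/42 = 1213.3333 rpm, dir flips to +; running = +1213.3333
Stage 5 [49T→32T]: ω = 1213.3333×49/32 = 1857.9167 rpm, dir flips to −; running = −1857.9167
Stage 6 [78T→80T]: ω = 1857.9167×78/80 = 1811.4688 rpm, dir flips to +; running = +1811.4688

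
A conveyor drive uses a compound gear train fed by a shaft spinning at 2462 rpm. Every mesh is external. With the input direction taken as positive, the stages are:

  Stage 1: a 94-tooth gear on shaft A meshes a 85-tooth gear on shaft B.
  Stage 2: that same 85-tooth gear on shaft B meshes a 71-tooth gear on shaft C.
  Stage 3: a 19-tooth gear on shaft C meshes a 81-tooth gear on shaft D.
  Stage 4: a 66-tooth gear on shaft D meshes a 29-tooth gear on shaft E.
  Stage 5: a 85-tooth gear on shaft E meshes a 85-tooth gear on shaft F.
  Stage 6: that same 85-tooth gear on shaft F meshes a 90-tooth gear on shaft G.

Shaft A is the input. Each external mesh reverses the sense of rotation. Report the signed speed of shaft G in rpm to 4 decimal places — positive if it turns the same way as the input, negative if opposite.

Stage 1 [94T→85T]: ω = 2462.0000×94/85 = 2722.6824 rpm, dir flips to −; running = −2722.6824
Stage 2 [85T→71T]: ω = 2722.6824×85/71 = 3259.5493 rpm, dir flips to +; running = +3259.5493
Stage 3 [19T→81T]: ω = 3259.5493×19/81 = 764.5856 rpm, dir flips to −; running = −764.5856
Stage 4 [66T→29T]: ω = 764.5856×66/29 = 1740.0915 rpm, dir flips to +; running = +1740.0915
Stage 5 [85T→85T]: ω = 1740.0915×85/85 = 1740.0915 rpm, dir flips to −; running = −1740.0915
Stage 6 [85T→90T]: ω = 1740.0915×85/90 = 1643.4197 rpm, dir flips to +; running = +1643.4197

+1643.4197 rpm (same as input, |ω| = 1643.4197 rpm)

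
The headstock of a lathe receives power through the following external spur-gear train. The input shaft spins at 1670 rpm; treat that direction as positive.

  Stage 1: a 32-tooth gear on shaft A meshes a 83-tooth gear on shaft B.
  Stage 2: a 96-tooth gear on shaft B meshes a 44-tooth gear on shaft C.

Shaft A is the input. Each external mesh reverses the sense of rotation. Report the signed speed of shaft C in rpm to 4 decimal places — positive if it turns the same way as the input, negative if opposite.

Stage 1 [32T→83T]: ω = 1670.0000×32/83 = 643.8554 rpm, dir flips to −; running = −643.8554
Stage 2 [96T→44T]: ω = 643.8554×96/44 = 1404.7755 rpm, dir flips to +; running = +1404.7755

+1404.7755 rpm (same as input, |ω| = 1404.7755 rpm)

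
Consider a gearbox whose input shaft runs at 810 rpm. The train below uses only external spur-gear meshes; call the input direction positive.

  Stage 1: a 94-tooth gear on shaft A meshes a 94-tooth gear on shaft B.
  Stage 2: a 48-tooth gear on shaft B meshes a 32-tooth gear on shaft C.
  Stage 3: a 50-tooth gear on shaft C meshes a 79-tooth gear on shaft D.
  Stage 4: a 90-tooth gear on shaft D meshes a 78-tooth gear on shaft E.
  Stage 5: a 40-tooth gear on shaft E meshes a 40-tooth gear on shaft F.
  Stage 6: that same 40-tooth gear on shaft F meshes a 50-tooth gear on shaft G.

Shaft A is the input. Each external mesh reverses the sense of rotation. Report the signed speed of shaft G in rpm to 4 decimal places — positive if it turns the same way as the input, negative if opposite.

Stage 1 [94T→94T]: ω = 810.0000×94/94 = 810.0000 rpm, dir flips to −; running = −810.0000
Stage 2 [48T→32T]: ω = 810.0000×48/32 = 1215.0000 rpm, dir flips to +; running = +1215.0000
Stage 3 [50T→79T]: ω = 1215.0000×50/79 = 768.9873 rpm, dir flips to −; running = −768.9873
Stage 4 [90T→78T]: ω = 768.9873×90/78 = 887.2931 rpm, dir flips to +; running = +887.2931
Stage 5 [40T→40T]: ω = 887.2931×40/40 = 887.2931 rpm, dir flips to −; running = −887.2931
Stage 6 [40T→50T]: ω = 887.2931×40/50 = 709.8345 rpm, dir flips to +; running = +709.8345

+709.8345 rpm (same as input, |ω| = 709.8345 rpm)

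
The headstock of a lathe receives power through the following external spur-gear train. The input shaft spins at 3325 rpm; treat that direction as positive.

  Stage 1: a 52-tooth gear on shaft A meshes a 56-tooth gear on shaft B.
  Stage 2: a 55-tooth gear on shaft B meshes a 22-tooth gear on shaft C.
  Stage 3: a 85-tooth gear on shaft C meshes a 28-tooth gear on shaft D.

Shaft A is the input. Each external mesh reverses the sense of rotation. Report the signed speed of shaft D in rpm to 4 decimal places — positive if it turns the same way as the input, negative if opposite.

-23431.9196 rpm (opposite to input, |ω| = 23431.9196 rpm)

Stage 1 [52T→56T]: ω = 3325.0000×52/56 = 3087.5000 rpm, dir flips to −; running = −3087.5000
Stage 2 [55T→22T]: ω = 3087.5000×55/22 = 7718.7500 rpm, dir flips to +; running = +7718.7500
Stage 3 [85T→28T]: ω = 7718.7500×85/28 = 23431.9196 rpm, dir flips to −; running = −23431.9196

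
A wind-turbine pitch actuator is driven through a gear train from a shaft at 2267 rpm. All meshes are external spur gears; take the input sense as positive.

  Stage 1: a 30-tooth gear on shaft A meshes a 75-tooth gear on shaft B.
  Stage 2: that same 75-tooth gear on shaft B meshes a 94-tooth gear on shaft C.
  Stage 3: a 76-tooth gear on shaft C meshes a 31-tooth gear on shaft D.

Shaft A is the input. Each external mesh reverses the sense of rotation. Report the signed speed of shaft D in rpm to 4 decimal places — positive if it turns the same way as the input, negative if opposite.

Stage 1 [30T→75T]: ω = 2267.0000×30/75 = 906.8000 rpm, dir flips to −; running = −906.8000
Stage 2 [75T→94T]: ω = 906.8000×75/94 = 723.5106 rpm, dir flips to +; running = +723.5106
Stage 3 [76T→31T]: ω = 723.5106×76/31 = 1773.7680 rpm, dir flips to −; running = −1773.7680

-1773.7680 rpm (opposite to input, |ω| = 1773.7680 rpm)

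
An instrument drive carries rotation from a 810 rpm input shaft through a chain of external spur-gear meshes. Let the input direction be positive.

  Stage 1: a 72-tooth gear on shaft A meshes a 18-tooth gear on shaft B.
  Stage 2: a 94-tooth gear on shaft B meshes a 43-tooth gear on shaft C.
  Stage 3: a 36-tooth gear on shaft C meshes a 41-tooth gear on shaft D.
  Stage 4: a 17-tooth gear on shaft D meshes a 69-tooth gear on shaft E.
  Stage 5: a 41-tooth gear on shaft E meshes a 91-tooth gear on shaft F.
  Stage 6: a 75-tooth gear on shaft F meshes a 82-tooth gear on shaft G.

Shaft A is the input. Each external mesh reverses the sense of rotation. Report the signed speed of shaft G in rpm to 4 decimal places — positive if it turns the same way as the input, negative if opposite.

+631.4119 rpm (same as input, |ω| = 631.4119 rpm)

Stage 1 [72T→18T]: ω = 810.0000×72/18 = 3240.0000 rpm, dir flips to −; running = −3240.0000
Stage 2 [94T→43T]: ω = 3240.0000×94/43 = 7082.7907 rpm, dir flips to +; running = +7082.7907
Stage 3 [36T→41T]: ω = 7082.7907×36/41 = 6219.0357 rpm, dir flips to −; running = −6219.0357
Stage 4 [17T→69T]: ω = 6219.0357×17/69 = 1532.2262 rpm, dir flips to +; running = +1532.2262
Stage 5 [41T→91T]: ω = 1532.2262×41/91 = 690.3437 rpm, dir flips to −; running = −690.3437
Stage 6 [75T→82T]: ω = 690.3437×75/82 = 631.4119 rpm, dir flips to +; running = +631.4119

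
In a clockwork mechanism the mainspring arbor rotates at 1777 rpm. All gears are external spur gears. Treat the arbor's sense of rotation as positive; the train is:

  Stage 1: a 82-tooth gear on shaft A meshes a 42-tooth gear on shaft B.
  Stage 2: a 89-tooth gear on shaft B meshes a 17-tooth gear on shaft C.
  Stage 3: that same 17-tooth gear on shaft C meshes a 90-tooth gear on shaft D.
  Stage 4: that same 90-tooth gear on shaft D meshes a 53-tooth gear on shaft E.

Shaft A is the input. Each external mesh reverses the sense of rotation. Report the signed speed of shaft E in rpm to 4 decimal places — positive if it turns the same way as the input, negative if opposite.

Stage 1 [82T→42T]: ω = 1777.0000×82/42 = 3469.3810 rpm, dir flips to −; running = −3469.3810
Stage 2 [89T→17T]: ω = 3469.3810×89/17 = 18163.2297 rpm, dir flips to +; running = +18163.2297
Stage 3 [17T→90T]: ω = 18163.2297×17/90 = 3430.8323 rpm, dir flips to −; running = −3430.8323
Stage 4 [90T→53T]: ω = 3430.8323×90/53 = 5825.9416 rpm, dir flips to +; running = +5825.9416

+5825.9416 rpm (same as input, |ω| = 5825.9416 rpm)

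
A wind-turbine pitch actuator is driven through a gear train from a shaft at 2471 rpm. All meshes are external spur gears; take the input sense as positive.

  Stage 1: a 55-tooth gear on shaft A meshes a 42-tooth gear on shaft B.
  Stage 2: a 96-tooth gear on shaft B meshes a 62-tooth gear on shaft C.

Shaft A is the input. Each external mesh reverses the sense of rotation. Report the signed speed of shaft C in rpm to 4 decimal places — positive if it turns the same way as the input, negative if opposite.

Stage 1 [55T→42T]: ω = 2471.0000×55/42 = 3235.8333 rpm, dir flips to −; running = −3235.8333
Stage 2 [96T→62T]: ω = 3235.8333×96/62 = 5010.3226 rpm, dir flips to +; running = +5010.3226

+5010.3226 rpm (same as input, |ω| = 5010.3226 rpm)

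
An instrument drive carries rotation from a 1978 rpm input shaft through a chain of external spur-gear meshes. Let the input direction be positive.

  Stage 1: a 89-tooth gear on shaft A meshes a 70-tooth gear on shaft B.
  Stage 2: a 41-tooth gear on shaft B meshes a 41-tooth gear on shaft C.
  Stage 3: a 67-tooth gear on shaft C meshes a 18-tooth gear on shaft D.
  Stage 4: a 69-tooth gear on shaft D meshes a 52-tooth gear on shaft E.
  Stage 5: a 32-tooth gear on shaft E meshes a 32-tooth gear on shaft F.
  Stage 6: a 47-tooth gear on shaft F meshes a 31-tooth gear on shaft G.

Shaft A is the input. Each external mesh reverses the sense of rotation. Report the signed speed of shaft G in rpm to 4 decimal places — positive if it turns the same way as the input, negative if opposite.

Stage 1 [89T→70T]: ω = 1978.0000×89/70 = 2514.8857 rpm, dir flips to −; running = −2514.8857
Stage 2 [41T→41T]: ω = 2514.8857×41/41 = 2514.8857 rpm, dir flips to +; running = +2514.8857
Stage 3 [67T→18T]: ω = 2514.8857×67/18 = 9360.9635 rpm, dir flips to −; running = −9360.9635
Stage 4 [69T→52T]: ω = 9360.9635×69/52 = 12421.2785 rpm, dir flips to +; running = +12421.2785
Stage 5 [32T→32T]: ω = 12421.2785×32/32 = 12421.2785 rpm, dir flips to −; running = −12421.2785
Stage 6 [47T→31T]: ω = 12421.2785×47/31 = 18832.2609 rpm, dir flips to +; running = +18832.2609

+18832.2609 rpm (same as input, |ω| = 18832.2609 rpm)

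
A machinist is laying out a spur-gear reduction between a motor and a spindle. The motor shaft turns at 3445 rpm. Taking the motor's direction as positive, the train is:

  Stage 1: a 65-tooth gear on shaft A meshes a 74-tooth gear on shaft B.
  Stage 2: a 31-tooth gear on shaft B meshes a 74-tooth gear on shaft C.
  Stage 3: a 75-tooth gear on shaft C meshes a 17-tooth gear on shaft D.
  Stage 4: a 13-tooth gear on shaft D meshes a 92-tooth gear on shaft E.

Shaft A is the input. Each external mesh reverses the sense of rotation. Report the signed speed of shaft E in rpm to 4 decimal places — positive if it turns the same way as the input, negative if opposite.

+790.2576 rpm (same as input, |ω| = 790.2576 rpm)

Stage 1 [65T→74T]: ω = 3445.0000×65/74 = 3026.0135 rpm, dir flips to −; running = −3026.0135
Stage 2 [31T→74T]: ω = 3026.0135×31/74 = 1267.6543 rpm, dir flips to +; running = +1267.6543
Stage 3 [75T→17T]: ω = 1267.6543×75/17 = 5592.5925 rpm, dir flips to −; running = −5592.5925
Stage 4 [13T→92T]: ω = 5592.5925×13/92 = 790.2576 rpm, dir flips to +; running = +790.2576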